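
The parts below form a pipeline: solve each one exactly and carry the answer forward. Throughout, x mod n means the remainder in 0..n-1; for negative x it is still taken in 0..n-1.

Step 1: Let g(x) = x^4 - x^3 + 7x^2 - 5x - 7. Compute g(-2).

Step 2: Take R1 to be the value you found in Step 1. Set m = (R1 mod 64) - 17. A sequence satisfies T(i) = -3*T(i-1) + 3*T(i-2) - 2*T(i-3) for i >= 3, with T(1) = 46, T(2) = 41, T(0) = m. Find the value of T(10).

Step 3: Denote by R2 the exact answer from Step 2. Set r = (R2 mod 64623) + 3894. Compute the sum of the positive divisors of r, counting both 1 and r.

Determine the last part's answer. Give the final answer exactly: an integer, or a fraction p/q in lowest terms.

67410

Step 1: 1*(-2)^4 - 1*(-2)^3 + 7*(-2)^2 - 5*(-2)^1 - 7 = (16) + (8) + (28) + (10) + (-7) = 55; answer 55
Step 2: R1 = 55; m = 38; T(3) = -3*(41) + 3*(46) - 2*(38) = -61; iterating: T(3)=-61, T(4)=214, T(5)=-907, T(6)=3485, T(7)=-13604, T(8)=53081, T(9)=-207025, T(10)=807526; answer 807526
Step 3: R2 = 807526; r = 35944; 35944 = 2^3 * 4493; sigma = (1 + 2 + 4 + 8) * (1 + 4493) = 15 * 4494 = 67410; answer 67410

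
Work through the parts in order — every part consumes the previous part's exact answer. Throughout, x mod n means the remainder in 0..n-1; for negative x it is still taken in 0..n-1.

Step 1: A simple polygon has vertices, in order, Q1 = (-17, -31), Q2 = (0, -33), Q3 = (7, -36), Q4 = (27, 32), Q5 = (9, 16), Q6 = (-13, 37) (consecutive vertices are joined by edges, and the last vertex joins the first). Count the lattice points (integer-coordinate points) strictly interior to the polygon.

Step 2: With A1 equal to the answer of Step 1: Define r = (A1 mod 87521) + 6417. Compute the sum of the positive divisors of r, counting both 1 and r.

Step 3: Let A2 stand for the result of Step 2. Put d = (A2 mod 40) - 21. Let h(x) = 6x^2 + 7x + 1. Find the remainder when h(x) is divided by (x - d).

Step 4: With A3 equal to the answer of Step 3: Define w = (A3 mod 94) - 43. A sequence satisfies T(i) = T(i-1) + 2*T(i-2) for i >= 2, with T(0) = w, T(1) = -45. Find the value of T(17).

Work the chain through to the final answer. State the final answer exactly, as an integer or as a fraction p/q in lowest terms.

-349565

Step 1: cross terms: (-17*-33 - 0*-31)=561, (0*-36 - 7*-33)=231, (7*32 - 27*-36)=1196, (27*16 - 9*32)=144, (9*37 - -13*16)=541, (-13*-31 - -17*37)=1032; twice the area = |3705| = 3705; area = 3705/2; boundary points = 1 + 1 + 4 + 2 + 1 + 4 = 13; strictly interior points = area - boundary/2 + 1 = 1847; answer 1847
Step 2: A1 = 1847; r = 8264; 8264 = 2^3 * 1033; sigma = (1 + 2 + 4 + 8) * (1 + 1033) = 15 * 1034 = 15510; answer 15510
Step 3: A2 = 15510; d = 9; remainder = value at the root: 6*(9)^2 + 7*(9)^1 + 1 = (486) + (63) + (1) = 550; answer 550
Step 4: A3 = 550; w = 37; T(2) = 1*(-45) + 2*(37) = 29; iterating: T(2)=29, T(3)=-61, T(4)=-3, T(5)=-125, T(6)=-131, T(7)=-381, T(8)=-643, T(9)=-1405, T(10)=-2691, T(11)=-5501, T(12)=-10883, T(13)=-21885, T(14)=-43651, T(15)=-87421, T(16)=-174723, T(17)=-349565; answer -349565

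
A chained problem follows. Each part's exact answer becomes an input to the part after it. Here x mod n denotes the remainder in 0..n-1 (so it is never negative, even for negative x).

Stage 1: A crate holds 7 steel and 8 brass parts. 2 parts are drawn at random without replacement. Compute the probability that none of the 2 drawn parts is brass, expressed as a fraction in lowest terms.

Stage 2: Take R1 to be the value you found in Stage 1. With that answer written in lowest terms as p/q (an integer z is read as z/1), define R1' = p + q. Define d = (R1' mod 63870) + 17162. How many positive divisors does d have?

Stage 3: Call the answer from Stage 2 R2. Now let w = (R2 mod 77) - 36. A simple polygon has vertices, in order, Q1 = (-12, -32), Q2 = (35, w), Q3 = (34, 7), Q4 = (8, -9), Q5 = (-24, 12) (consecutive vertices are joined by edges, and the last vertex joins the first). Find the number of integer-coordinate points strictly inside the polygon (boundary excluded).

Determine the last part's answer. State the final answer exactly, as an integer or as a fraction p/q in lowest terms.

1262

Stage 1: total draws C(15,2) = 105; favorable C(7,2) = 21; P = 1/5; answer 1/5
Stage 2: R1 = 1/5; threaded value p + q = 6; d = 17168; 17168 = 2^4 * 29 * 37; number of divisors = (4+1) * (1+1) * (1+1) = 20; answer 20
Stage 3: R2 = 20; w = -16; cross terms: (-12*-16 - 35*-32)=1312, (35*7 - 34*-16)=789, (34*-9 - 8*7)=-362, (8*12 - -24*-9)=-120, (-24*-32 - -12*12)=912; twice the area = |2531| = 2531; area = 2531/2; boundary points = 1 + 1 + 2 + 1 + 4 = 9; strictly interior points = area - boundary/2 + 1 = 1262; answer 1262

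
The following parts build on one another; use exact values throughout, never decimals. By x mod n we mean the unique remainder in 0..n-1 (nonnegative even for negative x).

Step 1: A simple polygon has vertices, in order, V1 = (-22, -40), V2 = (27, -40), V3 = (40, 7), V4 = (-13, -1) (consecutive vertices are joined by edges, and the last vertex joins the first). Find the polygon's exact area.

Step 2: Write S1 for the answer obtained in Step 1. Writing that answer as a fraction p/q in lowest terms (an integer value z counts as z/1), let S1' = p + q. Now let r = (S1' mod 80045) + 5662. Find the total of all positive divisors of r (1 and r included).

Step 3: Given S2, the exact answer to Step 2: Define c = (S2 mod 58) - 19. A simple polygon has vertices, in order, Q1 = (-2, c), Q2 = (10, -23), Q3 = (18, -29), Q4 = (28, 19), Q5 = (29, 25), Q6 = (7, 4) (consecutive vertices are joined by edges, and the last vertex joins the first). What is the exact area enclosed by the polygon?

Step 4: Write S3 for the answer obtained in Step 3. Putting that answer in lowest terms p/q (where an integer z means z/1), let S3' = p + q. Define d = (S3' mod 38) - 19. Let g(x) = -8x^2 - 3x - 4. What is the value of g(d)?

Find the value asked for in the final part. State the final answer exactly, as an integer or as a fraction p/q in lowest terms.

Step 1: cross terms: (-22*-40 - 27*-40)=1960, (27*7 - 40*-40)=1789, (40*-1 - -13*7)=51, (-13*-40 - -22*-1)=498; twice the area = |4298| = 4298; area = 2149; answer 2149
Step 2: S1 = 2149; threaded value p + q = 2150; r = 7812; 7812 = 2^2 * 3^2 * 7 * 31; sigma = (1 + 2 + 4) * (1 + 3 + 9) * (1 + 7) * (1 + 31) = 7 * 13 * 8 * 32 = 23296; answer 23296
Step 3: S2 = 23296; c = 19; cross terms: (-2*-23 - 10*19)=-144, (10*-29 - 18*-23)=124, (18*19 - 28*-29)=1154, (28*25 - 29*19)=149, (29*4 - 7*25)=-59, (7*19 - -2*4)=141; twice the area = |1365| = 1365; area = 1365/2; answer 1365/2
Step 4: S3 = 1365/2; threaded value p + q = 1367; d = 18; -8*(18)^2 - 3*(18)^1 - 4 = (-2592) + (-54) + (-4) = -2650; answer -2650

-2650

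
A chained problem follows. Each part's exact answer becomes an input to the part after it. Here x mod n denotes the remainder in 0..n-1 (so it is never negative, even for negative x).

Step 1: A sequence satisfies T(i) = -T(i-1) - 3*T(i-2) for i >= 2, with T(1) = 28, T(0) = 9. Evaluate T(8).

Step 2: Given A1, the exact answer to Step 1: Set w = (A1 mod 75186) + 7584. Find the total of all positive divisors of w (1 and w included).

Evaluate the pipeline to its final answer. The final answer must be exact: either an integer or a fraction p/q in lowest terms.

8448

Step 1: T(2) = -1*(28) - 3*(9) = -55; iterating: T(2)=-55, T(3)=-29, T(4)=194, T(5)=-107, T(6)=-475, T(7)=796, T(8)=629; answer 629
Step 2: A1 = 629; w = 8213; 8213 = 43 * 191; sigma = (1 + 43) * (1 + 191) = 44 * 192 = 8448; answer 8448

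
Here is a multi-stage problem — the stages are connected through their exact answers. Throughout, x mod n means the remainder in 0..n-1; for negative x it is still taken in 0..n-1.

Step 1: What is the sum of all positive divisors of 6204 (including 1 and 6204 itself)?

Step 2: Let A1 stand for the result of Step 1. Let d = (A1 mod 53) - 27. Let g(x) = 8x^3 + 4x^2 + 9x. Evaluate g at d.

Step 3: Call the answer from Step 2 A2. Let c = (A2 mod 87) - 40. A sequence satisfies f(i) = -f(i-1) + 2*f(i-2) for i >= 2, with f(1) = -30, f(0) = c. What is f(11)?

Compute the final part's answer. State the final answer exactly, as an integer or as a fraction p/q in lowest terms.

4744

Step 1: 6204 = 2^2 * 3 * 11 * 47; sigma = (1 + 2 + 4) * (1 + 3) * (1 + 11) * (1 + 47) = 7 * 4 * 12 * 48 = 16128; answer 16128
Step 2: A1 = 16128; d = -11; 8*(-11)^3 + 4*(-11)^2 + 9*(-11)^1 = (-10648) + (484) + (-99) = -10263; answer -10263
Step 3: A2 = -10263; c = -37; f(2) = -1*(-30) + 2*(-37) = -44; iterating: f(2)=-44, f(3)=-16, f(4)=-72, f(5)=40, f(6)=-184, f(7)=264, f(8)=-632, f(9)=1160, f(10)=-2424, f(11)=4744; answer 4744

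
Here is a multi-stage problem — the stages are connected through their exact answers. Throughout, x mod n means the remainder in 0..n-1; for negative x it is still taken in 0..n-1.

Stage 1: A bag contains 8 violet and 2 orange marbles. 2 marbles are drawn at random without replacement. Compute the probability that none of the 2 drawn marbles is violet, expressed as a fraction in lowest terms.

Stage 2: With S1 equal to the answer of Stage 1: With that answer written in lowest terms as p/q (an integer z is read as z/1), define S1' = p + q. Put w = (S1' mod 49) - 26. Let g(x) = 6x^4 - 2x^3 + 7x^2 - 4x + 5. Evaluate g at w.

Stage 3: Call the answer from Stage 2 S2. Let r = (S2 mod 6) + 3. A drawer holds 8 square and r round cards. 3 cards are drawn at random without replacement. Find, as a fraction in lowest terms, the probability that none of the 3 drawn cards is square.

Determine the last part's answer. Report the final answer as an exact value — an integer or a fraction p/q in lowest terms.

5/91

Stage 1: total draws C(10,2) = 45; favorable C(2,2) = 1; P = 1/45; answer 1/45
Stage 2: S1 = 1/45; threaded value p + q = 46; w = 20; 6*(20)^4 - 2*(20)^3 + 7*(20)^2 - 4*(20)^1 + 5 = (960000) + (-16000) + (2800) + (-80) + (5) = 946725; answer 946725
Stage 3: S2 = 946725; r = 6; total draws C(14,3) = 364; favorable C(6,3) = 20; P = 5/91; answer 5/91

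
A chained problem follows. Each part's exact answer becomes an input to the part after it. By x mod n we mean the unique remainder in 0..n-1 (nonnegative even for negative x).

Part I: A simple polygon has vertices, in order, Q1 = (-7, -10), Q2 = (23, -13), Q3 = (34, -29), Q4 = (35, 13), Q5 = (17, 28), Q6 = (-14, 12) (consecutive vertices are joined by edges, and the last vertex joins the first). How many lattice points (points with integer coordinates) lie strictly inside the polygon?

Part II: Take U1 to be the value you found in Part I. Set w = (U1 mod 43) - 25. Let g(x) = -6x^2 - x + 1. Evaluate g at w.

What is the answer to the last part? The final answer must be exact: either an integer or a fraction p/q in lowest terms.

-714

Part I: cross terms: (-7*-13 - 23*-10)=321, (23*-29 - 34*-13)=-225, (34*13 - 35*-29)=1457, (35*28 - 17*13)=759, (17*12 - -14*28)=596, (-14*-10 - -7*12)=224; twice the area = |3132| = 3132; area = 1566; boundary points = 3 + 1 + 1 + 3 + 1 + 1 = 10; strictly interior points = area - boundary/2 + 1 = 1562; answer 1562
Part II: U1 = 1562; w = -11; -6*(-11)^2 - 1*(-11)^1 + 1 = (-726) + (11) + (1) = -714; answer -714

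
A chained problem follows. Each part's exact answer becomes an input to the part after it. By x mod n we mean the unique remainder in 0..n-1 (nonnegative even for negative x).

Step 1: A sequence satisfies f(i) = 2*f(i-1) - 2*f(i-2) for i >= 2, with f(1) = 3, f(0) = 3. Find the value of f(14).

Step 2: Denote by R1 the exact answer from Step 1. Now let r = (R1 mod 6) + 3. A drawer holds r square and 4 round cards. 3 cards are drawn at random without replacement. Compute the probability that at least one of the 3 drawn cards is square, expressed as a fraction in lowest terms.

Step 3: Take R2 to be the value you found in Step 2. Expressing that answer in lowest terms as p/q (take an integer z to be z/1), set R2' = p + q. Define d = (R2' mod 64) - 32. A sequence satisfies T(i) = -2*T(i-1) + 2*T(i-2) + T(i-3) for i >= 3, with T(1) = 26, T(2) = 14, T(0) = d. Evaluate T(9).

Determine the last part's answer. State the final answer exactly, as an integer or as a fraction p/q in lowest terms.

Step 1: f(2) = 2*(3) - 2*(3) = 0; iterating: f(2)=0, f(3)=-6, f(4)=-12, f(5)=-12, f(6)=0, f(7)=24, f(8)=48, f(9)=48, f(10)=0, f(11)=-96, f(12)=-192, f(13)=-192, f(14)=0; answer 0
Step 2: R1 = 0; r = 3; total draws C(7,3) = 35; complement C(4,3) = 4; favorable 35 - 4 = 31; P = 31/35; answer 31/35
Step 3: R2 = 31/35; threaded value p + q = 66; d = -30; T(3) = -2*(14) + 2*(26) + 1*(-30) = -6; iterating: T(3)=-6, T(4)=66, T(5)=-130, T(6)=386, T(7)=-966, T(8)=2574, T(9)=-6694; answer -6694

-6694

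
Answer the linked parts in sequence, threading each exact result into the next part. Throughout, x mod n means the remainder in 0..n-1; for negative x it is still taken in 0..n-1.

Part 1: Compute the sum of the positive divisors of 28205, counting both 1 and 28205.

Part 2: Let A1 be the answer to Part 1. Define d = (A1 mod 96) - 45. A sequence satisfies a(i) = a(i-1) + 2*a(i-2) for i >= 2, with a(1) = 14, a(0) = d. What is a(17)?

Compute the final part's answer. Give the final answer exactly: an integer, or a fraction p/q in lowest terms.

1267024

Part 1: 28205 = 5 * 5641; sigma = (1 + 5) * (1 + 5641) = 6 * 5642 = 33852; answer 33852
Part 2: A1 = 33852; d = 15; a(2) = 1*(14) + 2*(15) = 44; iterating: a(2)=44, a(3)=72, a(4)=160, a(5)=304, a(6)=624, a(7)=1232, a(8)=2480, a(9)=4944, a(10)=9904, a(11)=19792, a(12)=39600, a(13)=79184, a(14)=158384, a(15)=316752, a(16)=633520, a(17)=1267024; answer 1267024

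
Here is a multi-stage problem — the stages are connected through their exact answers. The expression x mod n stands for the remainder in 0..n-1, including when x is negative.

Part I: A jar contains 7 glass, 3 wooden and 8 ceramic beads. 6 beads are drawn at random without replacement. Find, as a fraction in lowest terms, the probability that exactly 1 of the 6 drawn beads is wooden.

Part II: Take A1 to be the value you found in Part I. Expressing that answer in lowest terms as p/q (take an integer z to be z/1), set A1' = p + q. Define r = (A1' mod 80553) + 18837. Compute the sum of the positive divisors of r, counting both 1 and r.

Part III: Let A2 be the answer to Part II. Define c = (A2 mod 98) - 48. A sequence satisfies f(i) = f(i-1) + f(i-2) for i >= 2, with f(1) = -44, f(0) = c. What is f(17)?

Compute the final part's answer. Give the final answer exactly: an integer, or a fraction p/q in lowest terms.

-72242

Part I: total draws C(18,6) = 18564; favorable C(3,1)*C(15,5) = 9009; P = 33/68; answer 33/68
Part II: A1 = 33/68; threaded value p + q = 101; r = 18938; 18938 = 2 * 17 * 557; sigma = (1 + 2) * (1 + 17) * (1 + 557) = 3 * 18 * 558 = 30132; answer 30132
Part III: A2 = 30132; c = -2; f(2) = 1*(-44) + 1*(-2) = -46; iterating: f(2)=-46, f(3)=-90, f(4)=-136, f(5)=-226, f(6)=-362, f(7)=-588, f(8)=-950, f(9)=-1538, f(10)=-2488, f(11)=-4026, f(12)=-6514, f(13)=-10540, f(14)=-17054, f(15)=-27594, f(16)=-44648, f(17)=-72242; answer -72242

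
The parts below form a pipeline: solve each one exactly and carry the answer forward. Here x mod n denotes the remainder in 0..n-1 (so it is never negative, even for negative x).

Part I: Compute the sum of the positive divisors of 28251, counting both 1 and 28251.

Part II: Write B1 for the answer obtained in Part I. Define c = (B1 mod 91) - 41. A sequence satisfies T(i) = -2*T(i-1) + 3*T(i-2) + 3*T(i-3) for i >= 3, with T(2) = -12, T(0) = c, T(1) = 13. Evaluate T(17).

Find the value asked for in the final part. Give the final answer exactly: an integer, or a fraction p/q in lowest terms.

-26695773

Part I: 28251 = 3^2 * 43 * 73; sigma = (1 + 3 + 9) * (1 + 43) * (1 + 73) = 13 * 44 * 74 = 42328; answer 42328
Part II: B1 = 42328; c = -28; T(3) = -2*(-12) + 3*(13) + 3*(-28) = -21; iterating: T(3)=-21, T(4)=45, T(5)=-189, T(6)=450, T(7)=-1332, T(8)=3447, T(9)=-9540, T(10)=25425, T(11)=-69129, T(12)=185913, T(13)=-502938, T(14)=1356228, T(15)=-3663531, T(16)=9886932, T(17)=-26695773; answer -26695773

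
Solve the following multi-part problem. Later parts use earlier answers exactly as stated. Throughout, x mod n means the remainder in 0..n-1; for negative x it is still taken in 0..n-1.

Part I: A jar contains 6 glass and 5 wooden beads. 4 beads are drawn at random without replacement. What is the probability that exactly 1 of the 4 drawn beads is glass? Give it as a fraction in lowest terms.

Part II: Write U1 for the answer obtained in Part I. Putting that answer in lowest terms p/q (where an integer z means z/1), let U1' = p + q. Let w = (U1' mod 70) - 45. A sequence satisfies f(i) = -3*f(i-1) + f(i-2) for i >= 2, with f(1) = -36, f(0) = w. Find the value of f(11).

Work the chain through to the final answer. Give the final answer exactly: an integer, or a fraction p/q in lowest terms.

Part I: total draws C(11,4) = 330; favorable C(6,1)*C(5,3) = 60; P = 2/11; answer 2/11
Part II: U1 = 2/11; threaded value p + q = 13; w = -32; f(2) = -3*(-36) + 1*(-32) = 76; iterating: f(2)=76, f(3)=-264, f(4)=868, f(5)=-2868, f(6)=9472, f(7)=-31284, f(8)=103324, f(9)=-341256, f(10)=1127092, f(11)=-3722532; answer -3722532

-3722532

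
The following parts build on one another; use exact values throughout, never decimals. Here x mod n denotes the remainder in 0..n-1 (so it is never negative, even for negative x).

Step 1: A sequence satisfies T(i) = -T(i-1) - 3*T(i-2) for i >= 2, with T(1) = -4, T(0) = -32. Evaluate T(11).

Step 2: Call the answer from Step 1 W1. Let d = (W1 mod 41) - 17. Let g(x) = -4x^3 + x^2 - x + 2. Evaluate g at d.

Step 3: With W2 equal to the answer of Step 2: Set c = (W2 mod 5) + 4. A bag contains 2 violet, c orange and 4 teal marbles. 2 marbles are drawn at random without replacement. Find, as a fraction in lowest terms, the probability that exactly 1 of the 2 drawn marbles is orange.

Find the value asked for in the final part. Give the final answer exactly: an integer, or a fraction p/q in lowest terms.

8/15

Step 1: T(2) = -1*(-4) - 3*(-32) = 100; iterating: T(2)=100, T(3)=-88, T(4)=-212, T(5)=476, T(6)=160, T(7)=-1588, T(8)=1108, T(9)=3656, T(10)=-6980, T(11)=-3988; answer -3988
Step 2: W1 = -3988; d = 13; -4*(13)^3 + 1*(13)^2 - 1*(13)^1 + 2 = (-8788) + (169) + (-13) + (2) = -8630; answer -8630
Step 3: W2 = -8630; c = 4; total draws C(10,2) = 45; favorable C(4,1)*C(6,1) = 24; P = 8/15; answer 8/15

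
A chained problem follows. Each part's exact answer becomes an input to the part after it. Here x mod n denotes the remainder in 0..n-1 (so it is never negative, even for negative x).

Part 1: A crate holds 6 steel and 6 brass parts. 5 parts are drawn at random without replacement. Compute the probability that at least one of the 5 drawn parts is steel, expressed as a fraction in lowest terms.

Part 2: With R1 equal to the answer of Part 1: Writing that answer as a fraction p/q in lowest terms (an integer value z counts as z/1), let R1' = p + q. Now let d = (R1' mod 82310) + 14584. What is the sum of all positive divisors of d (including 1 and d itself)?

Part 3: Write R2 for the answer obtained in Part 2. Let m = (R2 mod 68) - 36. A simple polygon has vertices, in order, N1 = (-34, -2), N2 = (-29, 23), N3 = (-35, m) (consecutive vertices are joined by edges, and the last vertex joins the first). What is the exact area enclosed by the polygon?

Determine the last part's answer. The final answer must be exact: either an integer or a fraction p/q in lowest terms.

145/2

Part 1: total draws C(12,5) = 792; complement C(6,5) = 6; favorable 792 - 6 = 786; P = 131/132; answer 131/132
Part 2: R1 = 131/132; threaded value p + q = 263; d = 14847; 14847 = 3 * 7^2 * 101; sigma = (1 + 3) * (1 + 7 + 49) * (1 + 101) = 4 * 57 * 102 = 23256; answer 23256
Part 3: R2 = 23256; m = -36; cross terms: (-34*23 - -29*-2)=-840, (-29*-36 - -35*23)=1849, (-35*-2 - -34*-36)=-1154; twice the area = |-145| = 145; area = 145/2; answer 145/2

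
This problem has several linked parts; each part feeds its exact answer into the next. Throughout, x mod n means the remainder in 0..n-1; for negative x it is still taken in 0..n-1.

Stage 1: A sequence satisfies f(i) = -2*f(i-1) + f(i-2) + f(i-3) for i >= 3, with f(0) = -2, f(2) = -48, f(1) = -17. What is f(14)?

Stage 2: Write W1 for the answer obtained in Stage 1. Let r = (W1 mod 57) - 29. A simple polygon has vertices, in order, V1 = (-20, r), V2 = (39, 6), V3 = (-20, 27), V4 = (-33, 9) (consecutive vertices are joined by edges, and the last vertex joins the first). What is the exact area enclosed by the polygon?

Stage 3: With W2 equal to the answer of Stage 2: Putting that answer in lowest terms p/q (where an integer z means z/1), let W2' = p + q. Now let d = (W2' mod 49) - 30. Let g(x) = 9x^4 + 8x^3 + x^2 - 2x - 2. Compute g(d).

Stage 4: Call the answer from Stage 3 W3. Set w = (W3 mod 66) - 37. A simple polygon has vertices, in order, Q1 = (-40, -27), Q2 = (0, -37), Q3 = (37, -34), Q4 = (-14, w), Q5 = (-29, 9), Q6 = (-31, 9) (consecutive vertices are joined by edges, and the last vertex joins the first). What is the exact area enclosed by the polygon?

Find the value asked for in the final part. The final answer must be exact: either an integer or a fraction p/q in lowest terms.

Stage 1: f(3) = -2*(-48) + 1*(-17) + 1*(-2) = 77; iterating: f(3)=77, f(4)=-219, f(5)=467, f(6)=-1076, f(7)=2400, f(8)=-5409, f(9)=12142, f(10)=-27293, f(11)=61319, f(12)=-137789, f(13)=309604, f(14)=-695678; answer -695678
Stage 2: W1 = -695678; r = -22; cross terms: (-20*6 - 39*-22)=738, (39*27 - -20*6)=1173, (-20*9 - -33*27)=711, (-33*-22 - -20*9)=906; twice the area = |3528| = 3528; area = 1764; answer 1764
Stage 3: W2 = 1764; threaded value p + q = 1765; d = -29; 9*(-29)^4 + 8*(-29)^3 + 1*(-29)^2 - 2*(-29)^1 - 2 = (6365529) + (-195112) + (841) + (58) + (-2) = 6171314; answer 6171314
Stage 4: W3 = 6171314; w = 13; cross terms: (-40*-37 - 0*-27)=1480, (0*-34 - 37*-37)=1369, (37*13 - -14*-34)=5, (-14*9 - -29*13)=251, (-29*9 - -31*9)=18, (-31*-27 - -40*9)=1197; twice the area = |4320| = 4320; area = 2160; answer 2160

2160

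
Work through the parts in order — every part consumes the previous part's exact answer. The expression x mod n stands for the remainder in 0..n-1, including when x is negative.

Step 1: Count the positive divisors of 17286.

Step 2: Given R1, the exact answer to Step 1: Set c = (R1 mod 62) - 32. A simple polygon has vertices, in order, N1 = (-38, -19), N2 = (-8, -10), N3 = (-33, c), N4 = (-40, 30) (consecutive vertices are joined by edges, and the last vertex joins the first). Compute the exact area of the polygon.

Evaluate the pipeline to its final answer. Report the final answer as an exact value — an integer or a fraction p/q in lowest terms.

148

Step 1: 17286 = 2 * 3 * 43 * 67; number of divisors = (1+1) * (1+1) * (1+1) * (1+1) = 16; answer 16
Step 2: R1 = 16; c = -16; cross terms: (-38*-10 - -8*-19)=228, (-8*-16 - -33*-10)=-202, (-33*30 - -40*-16)=-1630, (-40*-19 - -38*30)=1900; twice the area = |296| = 296; area = 148; answer 148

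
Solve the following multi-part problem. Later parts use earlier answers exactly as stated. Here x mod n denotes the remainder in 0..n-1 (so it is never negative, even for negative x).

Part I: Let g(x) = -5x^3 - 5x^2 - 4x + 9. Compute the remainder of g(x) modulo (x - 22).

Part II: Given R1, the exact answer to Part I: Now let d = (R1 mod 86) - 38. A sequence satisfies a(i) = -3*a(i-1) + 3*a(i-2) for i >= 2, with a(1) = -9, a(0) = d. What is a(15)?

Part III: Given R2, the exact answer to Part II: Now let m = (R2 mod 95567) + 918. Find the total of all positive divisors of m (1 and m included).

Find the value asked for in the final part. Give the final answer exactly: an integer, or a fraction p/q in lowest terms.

28620

Part I: remainder = value at the root: -5*(22)^3 - 5*(22)^2 - 4*(22)^1 + 9 = (-53240) + (-2420) + (-88) + (9) = -55739; answer -55739
Part II: R1 = -55739; d = 37; a(2) = -3*(-9) + 3*(37) = 138; iterating: a(2)=138, a(3)=-441, a(4)=1737, a(5)=-6534, a(6)=24813, a(7)=-94041, a(8)=356562, a(9)=-1351809, a(10)=5125113, a(11)=-19430766, a(12)=73667637, a(13)=-279295209, a(14)=1058888538, a(15)=-4014551241; answer -4014551241
Part III: R2 = -4014551241; m = 28213; 28213 = 89 * 317; sigma = (1 + 89) * (1 + 317) = 90 * 318 = 28620; answer 28620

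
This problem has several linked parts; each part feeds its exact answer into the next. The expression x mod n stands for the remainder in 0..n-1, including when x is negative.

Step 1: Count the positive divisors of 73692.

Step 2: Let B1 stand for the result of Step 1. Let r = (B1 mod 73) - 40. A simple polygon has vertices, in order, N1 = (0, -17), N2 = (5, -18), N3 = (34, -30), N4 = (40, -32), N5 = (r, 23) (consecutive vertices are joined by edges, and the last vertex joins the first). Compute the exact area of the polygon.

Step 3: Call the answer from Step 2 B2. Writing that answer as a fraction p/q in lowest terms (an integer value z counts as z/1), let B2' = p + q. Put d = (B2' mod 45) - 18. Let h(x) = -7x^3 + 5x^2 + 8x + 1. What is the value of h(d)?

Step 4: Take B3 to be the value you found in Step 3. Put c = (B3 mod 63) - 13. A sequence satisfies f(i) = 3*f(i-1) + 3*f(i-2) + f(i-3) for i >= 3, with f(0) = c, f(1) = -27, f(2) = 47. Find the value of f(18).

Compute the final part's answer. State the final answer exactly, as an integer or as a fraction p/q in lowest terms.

39099743007

Step 1: 73692 = 2^2 * 3^2 * 23 * 89; number of divisors = (2+1) * (2+1) * (1+1) * (1+1) = 36; answer 36
Step 2: B1 = 36; r = -4; cross terms: (0*-18 - 5*-17)=85, (5*-30 - 34*-18)=462, (34*-32 - 40*-30)=112, (40*23 - -4*-32)=792, (-4*-17 - 0*23)=68; twice the area = |1519| = 1519; area = 1519/2; answer 1519/2
Step 3: B2 = 1519/2; threaded value p + q = 1521; d = 18; -7*(18)^3 + 5*(18)^2 + 8*(18)^1 + 1 = (-40824) + (1620) + (144) + (1) = -39059; answer -39059
Step 4: B3 = -39059; c = -12; f(3) = 3*(47) + 3*(-27) + 1*(-12) = 48; iterating: f(3)=48, f(4)=258, f(5)=965, f(6)=3717, f(7)=14304, f(8)=55028, f(9)=211713, f(10)=814527, f(11)=3133748, f(12)=12056538, f(13)=46385385, f(14)=178459517, f(15)=686591244, f(16)=2641537668, f(17)=10162846253, f(18)=39099743007; answer 39099743007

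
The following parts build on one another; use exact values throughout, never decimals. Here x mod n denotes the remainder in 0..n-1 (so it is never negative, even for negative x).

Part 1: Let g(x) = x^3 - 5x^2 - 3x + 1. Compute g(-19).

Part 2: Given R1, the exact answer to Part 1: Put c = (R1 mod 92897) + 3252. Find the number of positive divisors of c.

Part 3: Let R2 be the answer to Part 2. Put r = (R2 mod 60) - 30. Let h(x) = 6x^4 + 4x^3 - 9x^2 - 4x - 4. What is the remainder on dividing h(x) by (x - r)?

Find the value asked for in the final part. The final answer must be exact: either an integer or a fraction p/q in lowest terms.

603680

Part 1: 1*(-19)^3 - 5*(-19)^2 - 3*(-19)^1 + 1 = (-6859) + (-1805) + (57) + (1) = -8606; answer -8606
Part 2: R1 = -8606; c = 87543; 87543 = 3^2 * 71 * 137; number of divisors = (2+1) * (1+1) * (1+1) = 12; answer 12
Part 3: R2 = 12; r = -18; remainder = value at the root: 6*(-18)^4 + 4*(-18)^3 - 9*(-18)^2 - 4*(-18)^1 - 4 = (629856) + (-23328) + (-2916) + (72) + (-4) = 603680; answer 603680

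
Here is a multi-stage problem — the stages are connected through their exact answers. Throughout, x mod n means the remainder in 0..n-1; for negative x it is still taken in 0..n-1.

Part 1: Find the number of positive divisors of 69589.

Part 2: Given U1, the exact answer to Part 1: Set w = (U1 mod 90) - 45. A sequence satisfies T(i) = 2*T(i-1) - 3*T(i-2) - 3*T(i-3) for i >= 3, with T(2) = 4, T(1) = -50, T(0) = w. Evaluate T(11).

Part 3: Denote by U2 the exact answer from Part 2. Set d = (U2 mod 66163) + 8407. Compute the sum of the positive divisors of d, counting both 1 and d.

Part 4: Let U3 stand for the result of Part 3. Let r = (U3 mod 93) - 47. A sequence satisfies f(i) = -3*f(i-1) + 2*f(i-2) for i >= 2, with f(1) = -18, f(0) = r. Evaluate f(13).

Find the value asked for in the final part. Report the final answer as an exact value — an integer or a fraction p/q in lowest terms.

-91035612

Part 1: 69589 = 13 * 53 * 101; number of divisors = (1+1) * (1+1) * (1+1) = 8; answer 8
Part 2: U1 = 8; w = -37; T(3) = 2*(4) - 3*(-50) - 3*(-37) = 269; iterating: T(3)=269, T(4)=676, T(5)=533, T(6)=-1769, T(7)=-7165, T(8)=-10622, T(9)=5558, T(10)=64477, T(11)=144146; answer 144146
Part 3: U2 = 144146; d = 20227; 20227 = 113 * 179; sigma = (1 + 113) * (1 + 179) = 114 * 180 = 20520; answer 20520
Part 4: U3 = 20520; r = 13; f(2) = -3*(-18) + 2*(13) = 80; iterating: f(2)=80, f(3)=-276, f(4)=988, f(5)=-3516, f(6)=12524, f(7)=-44604, f(8)=158860, f(9)=-565788, f(10)=2015084, f(11)=-7176828, f(12)=25560652, f(13)=-91035612; answer -91035612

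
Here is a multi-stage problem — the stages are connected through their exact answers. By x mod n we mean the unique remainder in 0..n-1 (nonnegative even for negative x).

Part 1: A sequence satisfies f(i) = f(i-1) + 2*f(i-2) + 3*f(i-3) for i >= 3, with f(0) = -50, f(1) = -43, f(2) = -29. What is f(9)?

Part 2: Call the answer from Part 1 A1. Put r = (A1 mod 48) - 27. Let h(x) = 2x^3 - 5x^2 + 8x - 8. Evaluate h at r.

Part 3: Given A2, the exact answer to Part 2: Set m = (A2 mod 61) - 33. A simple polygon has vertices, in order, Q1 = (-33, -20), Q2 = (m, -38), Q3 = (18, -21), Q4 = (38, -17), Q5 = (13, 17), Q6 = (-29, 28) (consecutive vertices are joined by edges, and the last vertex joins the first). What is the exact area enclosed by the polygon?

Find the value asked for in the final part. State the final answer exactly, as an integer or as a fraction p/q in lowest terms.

2817

Part 1: f(3) = 1*(-29) + 2*(-43) + 3*(-50) = -265; iterating: f(3)=-265, f(4)=-452, f(5)=-1069, f(6)=-2768, f(7)=-6262, f(8)=-15005, f(9)=-35833; answer -35833
Part 2: A1 = -35833; r = -4; 2*(-4)^3 - 5*(-4)^2 + 8*(-4)^1 - 8 = (-128) + (-80) + (-32) + (-8) = -248; answer -248
Part 3: A2 = -248; m = 24; cross terms: (-33*-38 - 24*-20)=1734, (24*-21 - 18*-38)=180, (18*-17 - 38*-21)=492, (38*17 - 13*-17)=867, (13*28 - -29*17)=857, (-29*-20 - -33*28)=1504; twice the area = |5634| = 5634; area = 2817; answer 2817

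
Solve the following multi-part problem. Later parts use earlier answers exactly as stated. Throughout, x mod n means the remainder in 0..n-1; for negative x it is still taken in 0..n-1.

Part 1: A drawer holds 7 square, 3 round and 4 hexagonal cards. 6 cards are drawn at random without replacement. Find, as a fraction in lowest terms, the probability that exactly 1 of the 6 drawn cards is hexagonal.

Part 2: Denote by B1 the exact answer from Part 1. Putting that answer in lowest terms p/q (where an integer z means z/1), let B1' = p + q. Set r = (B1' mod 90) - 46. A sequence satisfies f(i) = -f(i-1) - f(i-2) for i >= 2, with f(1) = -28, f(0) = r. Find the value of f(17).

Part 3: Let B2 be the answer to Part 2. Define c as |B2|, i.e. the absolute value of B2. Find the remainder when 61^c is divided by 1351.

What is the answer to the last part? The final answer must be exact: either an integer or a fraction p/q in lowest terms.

Part 1: total draws C(14,6) = 3003; favorable C(4,1)*C(10,5) = 1008; P = 48/143; answer 48/143
Part 2: B1 = 48/143; threaded value p + q = 191; r = -35; f(2) = -1*(-28) - 1*(-35) = 63; iterating: f(2)=63, f(3)=-35, f(4)=-28, f(5)=63, f(6)=-35, f(7)=-28, f(8)=63, f(9)=-35, f(10)=-28, f(11)=63, f(12)=-35, f(13)=-28, f(14)=63, f(15)=-35, f(16)=-28, f(17)=63; answer 63
Part 3: B2 = 63; c = 63; squarings mod 1351: 61^1=61, 61^2=1019, 61^4=793, 61^8=634, 61^16=709, 61^32=109; 61^63 = 61^1 * 61^2 * 61^4 * 61^8 * 61^16 * 61^32 = 1280 (mod 1351); answer 1280

1280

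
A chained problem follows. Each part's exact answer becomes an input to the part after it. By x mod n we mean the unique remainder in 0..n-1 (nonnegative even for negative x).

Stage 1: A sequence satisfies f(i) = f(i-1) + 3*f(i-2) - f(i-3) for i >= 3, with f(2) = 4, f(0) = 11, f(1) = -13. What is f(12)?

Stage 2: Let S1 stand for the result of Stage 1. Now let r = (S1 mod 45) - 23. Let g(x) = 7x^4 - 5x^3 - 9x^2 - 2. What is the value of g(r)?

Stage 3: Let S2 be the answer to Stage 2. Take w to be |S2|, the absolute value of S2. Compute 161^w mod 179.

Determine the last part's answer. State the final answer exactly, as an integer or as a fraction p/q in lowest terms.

116

Stage 1: f(3) = 1*(4) + 3*(-13) - 1*(11) = -46; iterating: f(3)=-46, f(4)=-21, f(5)=-163, f(6)=-180, f(7)=-648, f(8)=-1025, f(9)=-2789, f(10)=-5216, f(11)=-12558, f(12)=-25417; answer -25417
Stage 2: S1 = -25417; r = -15; 7*(-15)^4 - 5*(-15)^3 - 9*(-15)^2 - 2 = (354375) + (16875) + (-2025) + (-2) = 369223; answer 369223
Stage 3: S2 = 369223; w = 369223; squarings mod 179: 161^1=161, 161^2=145, 161^4=82, 161^8=101, 161^16=177, 161^32=4, 161^64=16, 161^128=77, 161^256=22, 161^512=126, 161^1024=124, 161^2048=161, 161^4096=145, 161^8192=82, 161^16384=101, 161^32768=177, 161^65536=4, 161^131072=16, 161^262144=77; 161^369223 = 161^1 * 161^2 * 161^4 * 161^64 * 161^512 * 161^8192 * 161^32768 * 161^65536 * 161^262144 = 116 (mod 179); answer 116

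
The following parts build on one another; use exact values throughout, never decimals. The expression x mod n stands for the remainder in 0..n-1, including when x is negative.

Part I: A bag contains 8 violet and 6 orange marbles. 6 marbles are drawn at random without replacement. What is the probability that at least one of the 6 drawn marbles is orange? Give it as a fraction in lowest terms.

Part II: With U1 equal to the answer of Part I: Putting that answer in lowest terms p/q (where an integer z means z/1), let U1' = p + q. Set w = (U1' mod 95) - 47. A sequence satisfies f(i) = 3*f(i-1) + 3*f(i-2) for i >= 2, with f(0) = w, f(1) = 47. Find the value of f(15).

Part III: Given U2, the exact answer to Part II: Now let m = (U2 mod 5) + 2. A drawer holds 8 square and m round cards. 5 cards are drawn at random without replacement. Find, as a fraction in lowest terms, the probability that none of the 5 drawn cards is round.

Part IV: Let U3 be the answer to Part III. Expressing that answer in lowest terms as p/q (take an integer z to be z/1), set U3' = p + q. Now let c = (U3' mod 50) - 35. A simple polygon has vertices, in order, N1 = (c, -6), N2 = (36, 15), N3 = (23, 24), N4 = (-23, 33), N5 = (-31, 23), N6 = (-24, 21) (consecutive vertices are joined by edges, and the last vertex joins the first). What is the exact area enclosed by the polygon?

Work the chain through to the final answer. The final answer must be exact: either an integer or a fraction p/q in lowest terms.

Part I: total draws C(14,6) = 3003; complement C(8,6) = 28; favorable 3003 - 28 = 2975; P = 425/429; answer 425/429
Part II: U1 = 425/429; threaded value p + q = 854; w = 47; f(2) = 3*(47) + 3*(47) = 282; iterating: f(2)=282, f(3)=987, f(4)=3807, f(5)=14382, f(6)=54567, f(7)=206847, f(8)=784242, f(9)=2973267, f(10)=11272527, f(11)=42737382, f(12)=162029727, f(13)=614301327, f(14)=2328993162, f(15)=8829883467; answer 8829883467
Part III: U2 = 8829883467; m = 4; total draws C(12,5) = 792; favorable C(8,5) = 56; P = 7/99; answer 7/99
Part IV: U3 = 7/99; threaded value p + q = 106; c = -29; cross terms: (-29*15 - 36*-6)=-219, (36*24 - 23*15)=519, (23*33 - -23*24)=1311, (-23*23 - -31*33)=494, (-31*21 - -24*23)=-99, (-24*-6 - -29*21)=753; twice the area = |2759| = 2759; area = 2759/2; answer 2759/2

2759/2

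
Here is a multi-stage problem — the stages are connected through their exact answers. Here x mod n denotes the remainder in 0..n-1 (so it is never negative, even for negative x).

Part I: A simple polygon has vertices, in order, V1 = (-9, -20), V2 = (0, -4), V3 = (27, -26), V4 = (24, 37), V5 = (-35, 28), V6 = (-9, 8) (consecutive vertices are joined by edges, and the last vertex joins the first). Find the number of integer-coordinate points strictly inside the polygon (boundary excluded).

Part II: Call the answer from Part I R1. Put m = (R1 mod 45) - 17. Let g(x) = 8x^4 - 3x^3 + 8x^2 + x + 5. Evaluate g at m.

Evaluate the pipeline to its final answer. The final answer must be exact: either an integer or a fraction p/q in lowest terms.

Part I: cross terms: (-9*-4 - 0*-20)=36, (0*-26 - 27*-4)=108, (27*37 - 24*-26)=1623, (24*28 - -35*37)=1967, (-35*8 - -9*28)=-28, (-9*-20 - -9*8)=252; twice the area = |3958| = 3958; area = 1979; boundary points = 1 + 1 + 3 + 1 + 2 + 28 = 36; strictly interior points = area - boundary/2 + 1 = 1962; answer 1962
Part II: R1 = 1962; m = 10; 8*(10)^4 - 3*(10)^3 + 8*(10)^2 + 1*(10)^1 + 5 = (80000) + (-3000) + (800) + (10) + (5) = 77815; answer 77815

77815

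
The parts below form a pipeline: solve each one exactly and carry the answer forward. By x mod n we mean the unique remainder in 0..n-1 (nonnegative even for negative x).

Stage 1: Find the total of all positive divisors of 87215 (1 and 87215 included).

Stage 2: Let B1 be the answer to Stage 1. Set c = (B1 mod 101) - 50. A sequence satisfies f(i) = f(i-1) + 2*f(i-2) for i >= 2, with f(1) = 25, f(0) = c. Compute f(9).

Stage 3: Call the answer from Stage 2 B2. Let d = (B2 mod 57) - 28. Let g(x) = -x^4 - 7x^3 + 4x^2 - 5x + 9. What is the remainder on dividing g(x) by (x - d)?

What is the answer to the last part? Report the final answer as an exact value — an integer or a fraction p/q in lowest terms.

Stage 1: 87215 = 5 * 17443; sigma = (1 + 5) * (1 + 17443) = 6 * 17444 = 104664; answer 104664
Stage 2: B1 = 104664; c = -22; f(2) = 1*(25) + 2*(-22) = -19; iterating: f(2)=-19, f(3)=31, f(4)=-7, f(5)=55, f(6)=41, f(7)=151, f(8)=233, f(9)=535; answer 535
Stage 3: B2 = 535; d = -6; remainder = value at the root: -1*(-6)^4 - 7*(-6)^3 + 4*(-6)^2 - 5*(-6)^1 + 9 = (-1296) + (1512) + (144) + (30) + (9) = 399; answer 399

399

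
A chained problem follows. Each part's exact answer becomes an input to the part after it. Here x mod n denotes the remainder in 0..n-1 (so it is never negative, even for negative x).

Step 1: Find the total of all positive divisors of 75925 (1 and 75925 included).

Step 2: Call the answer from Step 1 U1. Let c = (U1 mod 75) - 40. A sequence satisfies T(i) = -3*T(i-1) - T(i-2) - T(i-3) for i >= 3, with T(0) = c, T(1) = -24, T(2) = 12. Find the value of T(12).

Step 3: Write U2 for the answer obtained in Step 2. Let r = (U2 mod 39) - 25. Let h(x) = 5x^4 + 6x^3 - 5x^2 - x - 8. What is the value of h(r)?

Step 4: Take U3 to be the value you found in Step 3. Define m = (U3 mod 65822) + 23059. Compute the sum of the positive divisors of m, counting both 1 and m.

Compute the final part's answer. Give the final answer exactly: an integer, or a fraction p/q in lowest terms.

Step 1: 75925 = 5^2 * 3037; sigma = (1 + 5 + 25) * (1 + 3037) = 31 * 3038 = 94178; answer 94178
Step 2: U1 = 94178; c = 13; T(3) = -3*(12) - 1*(-24) - 1*(13) = -25; iterating: T(3)=-25, T(4)=87, T(5)=-248, T(6)=682, T(7)=-1885, T(8)=5221, T(9)=-14460, T(10)=40044, T(11)=-110893, T(12)=307095; answer 307095
Step 3: U2 = 307095; r = -16; 5*(-16)^4 + 6*(-16)^3 - 5*(-16)^2 - 1*(-16)^1 - 8 = (327680) + (-24576) + (-1280) + (16) + (-8) = 301832; answer 301832
Step 4: U3 = 301832; m = 61603; 61603 is prime, so its only divisors are 1 and 61603; sigma = 1 + 61603 = 61604; answer 61604

61604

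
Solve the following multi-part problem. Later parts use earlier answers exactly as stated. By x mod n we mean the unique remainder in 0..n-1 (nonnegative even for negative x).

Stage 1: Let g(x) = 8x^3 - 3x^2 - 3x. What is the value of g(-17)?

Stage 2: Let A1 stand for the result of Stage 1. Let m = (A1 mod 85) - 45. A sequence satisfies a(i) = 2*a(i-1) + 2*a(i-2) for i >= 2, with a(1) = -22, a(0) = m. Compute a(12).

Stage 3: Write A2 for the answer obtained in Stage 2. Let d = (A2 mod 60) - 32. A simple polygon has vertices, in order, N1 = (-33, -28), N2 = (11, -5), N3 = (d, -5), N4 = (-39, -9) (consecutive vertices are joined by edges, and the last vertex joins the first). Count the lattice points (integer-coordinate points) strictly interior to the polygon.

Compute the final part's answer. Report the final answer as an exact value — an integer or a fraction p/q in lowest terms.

Stage 1: 8*(-17)^3 - 3*(-17)^2 - 3*(-17)^1 = (-39304) + (-867) + (51) = -40120; answer -40120
Stage 2: A1 = -40120; m = -45; a(2) = 2*(-22) + 2*(-45) = -134; iterating: a(2)=-134, a(3)=-312, a(4)=-892, a(5)=-2408, a(6)=-6600, a(7)=-18016, a(8)=-49232, a(9)=-134496, a(10)=-367456, a(11)=-1003904, a(12)=-2742720; answer -2742720
Stage 3: A2 = -2742720; d = -32; cross terms: (-33*-5 - 11*-28)=473, (11*-5 - -32*-5)=-215, (-32*-9 - -39*-5)=93, (-39*-28 - -33*-9)=795; twice the area = |1146| = 1146; area = 573; boundary points = 1 + 43 + 1 + 1 = 46; strictly interior points = area - boundary/2 + 1 = 551; answer 551

551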